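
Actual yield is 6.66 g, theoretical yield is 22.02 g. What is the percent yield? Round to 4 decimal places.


% yield = 100 * actual / theoretical
% yield = 100 * 6.66 / 22.02
% yield = 30.24523161 %, rounded to 4 dp:

30.2452 %


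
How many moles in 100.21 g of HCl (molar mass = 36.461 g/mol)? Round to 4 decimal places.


n = mass / M
n = 100.21 / 36.461
n = 2.74841612 mol, rounded to 4 dp:

2.7484 mol


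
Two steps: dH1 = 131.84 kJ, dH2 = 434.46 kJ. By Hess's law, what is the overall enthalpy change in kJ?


Hess's law: enthalpy is a state function, so add the step enthalpies.
dH_total = dH1 + dH2 = 131.84 + (434.46)
dH_total = 566.3 kJ:

566.30 kJ


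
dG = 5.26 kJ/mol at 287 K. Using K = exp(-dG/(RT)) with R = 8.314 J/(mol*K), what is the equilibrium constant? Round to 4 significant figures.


dG is in kJ/mol; multiply by 1000 to match R in J/(mol*K).
RT = 8.314 * 287 = 2386.118 J/mol
exponent = -dG*1000 / (RT) = -(5.26*1000) / 2386.118 = -2.20441738
K = exp(-2.20441738)
K = 0.11031478, rounded to 4 significant figures:

0.1103


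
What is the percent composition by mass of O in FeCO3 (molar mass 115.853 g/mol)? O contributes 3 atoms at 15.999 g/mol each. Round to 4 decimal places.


pct = 100 * (n_elem * M_elem) / M_total
mass_contribution = 3 * 15.999 = 47.997 g/mol
pct = 100 * 47.997 / 115.853
pct = 41.42922497 %, rounded to 4 dp:

41.4292 %


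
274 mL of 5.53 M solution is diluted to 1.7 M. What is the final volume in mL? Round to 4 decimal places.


Dilution: M1*V1 = M2*V2, solve for V2.
V2 = M1*V1 / M2
V2 = 5.53 * 274 / 1.7
V2 = 1515.22 / 1.7
V2 = 891.30588235 mL, rounded to 4 dp:

891.3059 mL


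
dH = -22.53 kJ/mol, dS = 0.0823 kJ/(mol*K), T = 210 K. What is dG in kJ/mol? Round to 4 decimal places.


Gibbs: dG = dH - T*dS (consistent units, dS already in kJ/(mol*K)).
T*dS = 210 * 0.0823 = 17.283
dG = -22.53 - (17.283)
dG = -39.813 kJ/mol, rounded to 4 dp:

-39.8130 kJ/mol


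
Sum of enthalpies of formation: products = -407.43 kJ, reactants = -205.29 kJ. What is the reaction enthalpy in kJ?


dH_rxn = sum(dH_f products) - sum(dH_f reactants)
dH_rxn = -407.43 - (-205.29)
dH_rxn = -202.14 kJ:

-202.14 kJ


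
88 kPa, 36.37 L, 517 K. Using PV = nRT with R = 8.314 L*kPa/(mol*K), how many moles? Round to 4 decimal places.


PV = nRT, solve for n = PV / (RT).
PV = 88 * 36.37 = 3200.56
RT = 8.314 * 517 = 4298.338
n = 3200.56 / 4298.338
n = 0.74460408 mol, rounded to 4 dp:

0.7446 mol


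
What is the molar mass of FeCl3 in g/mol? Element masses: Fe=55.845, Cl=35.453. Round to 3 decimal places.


M = sum(count * atomic_mass) over atoms.
M = 1*55.845 + 3*35.453
M = 55.845 + 106.359
M = 162.204 g/mol, rounded to 3 dp:

162.204 g/mol


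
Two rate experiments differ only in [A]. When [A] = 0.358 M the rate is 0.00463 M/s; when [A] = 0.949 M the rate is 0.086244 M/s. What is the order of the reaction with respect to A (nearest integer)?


Rate is proportional to [A]^n, so rate2/rate1 = ([A]2/[A]1)^n. Take logs to solve for n.
rate2/rate1 = 0.086244 / 0.00463 = 18.6272
[A]2/[A]1 = 0.949 / 0.358 = 2.6508
n = ln(18.6272) / ln(2.6508) = 3.0
Nearest integer order:

3


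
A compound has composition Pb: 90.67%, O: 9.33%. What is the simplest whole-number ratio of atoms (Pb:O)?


Assume 100 g of compound, divide each mass% by atomic mass to get moles, then normalize by the smallest to get a raw atom ratio.
Moles per 100 g: Pb: 90.67/207.2 = 0.4376, O: 9.33/15.999 = 0.5832
Raw ratio (divide by min = 0.4376): Pb: 1.0, O: 1.333
Multiply by 3 to clear fractions: Pb: 3.0 ~= 3, O: 3.998 ~= 4
Reduce by GCD to get the simplest whole-number ratio:

3:4


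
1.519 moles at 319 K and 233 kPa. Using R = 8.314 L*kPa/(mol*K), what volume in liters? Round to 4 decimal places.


PV = nRT, solve for V = nRT / P.
nRT = 1.519 * 8.314 * 319 = 4028.6402
V = 4028.6402 / 233
V = 17.29030129 L, rounded to 4 dp:

17.2903 L


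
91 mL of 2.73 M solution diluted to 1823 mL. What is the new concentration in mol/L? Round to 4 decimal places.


Dilution: M1*V1 = M2*V2, solve for M2.
M2 = M1*V1 / V2
M2 = 2.73 * 91 / 1823
M2 = 248.43 / 1823
M2 = 0.13627537 mol/L, rounded to 4 dp:

0.1363 mol/L


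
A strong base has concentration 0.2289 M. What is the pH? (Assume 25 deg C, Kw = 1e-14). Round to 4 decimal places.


A strong base dissociates completely, so [OH-] equals the given concentration.
pOH = -log10([OH-]) = -log10(0.2289) = 0.640354
pH = 14 - pOH = 14 - 0.640354
pH = 13.359646, rounded to 4 dp:

13.3596


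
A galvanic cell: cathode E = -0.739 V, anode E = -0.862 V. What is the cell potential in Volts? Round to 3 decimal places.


Standard cell potential: E_cell = E_cathode - E_anode.
E_cell = -0.739 - (-0.862)
E_cell = 0.123 V, rounded to 3 dp:

0.123 V


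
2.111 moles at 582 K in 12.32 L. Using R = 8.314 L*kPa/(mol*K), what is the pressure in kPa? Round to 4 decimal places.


PV = nRT, solve for P = nRT / V.
nRT = 2.111 * 8.314 * 582 = 10214.597
P = 10214.597 / 12.32
P = 829.10689935 kPa, rounded to 4 dp:

829.1069 kPa


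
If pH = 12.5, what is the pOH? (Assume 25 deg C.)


At 25 deg C, pH + pOH = 14.
pOH = 14 - pH = 14 - 12.5
pOH = 1.5:

1.50


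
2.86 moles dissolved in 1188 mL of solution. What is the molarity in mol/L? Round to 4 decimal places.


Convert volume to liters: V_L = V_mL / 1000.
V_L = 1188 / 1000 = 1.188 L
M = n / V_L = 2.86 / 1.188
M = 2.40740741 mol/L, rounded to 4 dp:

2.4074 mol/L


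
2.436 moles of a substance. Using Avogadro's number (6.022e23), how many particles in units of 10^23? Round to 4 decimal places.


N = n * NA, then divide by 1e23 for the requested units.
N / 1e23 = n * 6.022
N / 1e23 = 2.436 * 6.022
N / 1e23 = 14.669592, rounded to 4 dp:

14.6696


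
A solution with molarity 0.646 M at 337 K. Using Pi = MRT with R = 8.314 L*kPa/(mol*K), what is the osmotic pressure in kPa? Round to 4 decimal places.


Osmotic pressure (van't Hoff): Pi = M*R*T.
RT = 8.314 * 337 = 2801.818
Pi = 0.646 * 2801.818
Pi = 1809.974428 kPa, rounded to 4 dp:

1809.9744 kPa


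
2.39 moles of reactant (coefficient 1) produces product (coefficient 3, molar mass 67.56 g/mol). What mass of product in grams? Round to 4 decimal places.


Use the coefficient ratio to convert reactant moles to product moles, then multiply by the product's molar mass.
moles_P = moles_R * (coeff_P / coeff_R) = 2.39 * (3/1) = 7.17
mass_P = moles_P * M_P = 7.17 * 67.56
mass_P = 484.4052 g, rounded to 4 dp:

484.4052 g


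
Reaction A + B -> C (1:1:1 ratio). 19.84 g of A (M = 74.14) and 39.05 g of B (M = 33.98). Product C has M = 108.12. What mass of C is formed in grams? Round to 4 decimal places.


Find moles of each reactant; the smaller value is the limiting reagent in a 1:1:1 reaction, so moles_C equals moles of the limiter.
n_A = mass_A / M_A = 19.84 / 74.14 = 0.267602 mol
n_B = mass_B / M_B = 39.05 / 33.98 = 1.149205 mol
Limiting reagent: A (smaller), n_limiting = 0.267602 mol
mass_C = n_limiting * M_C = 0.267602 * 108.12
mass_C = 28.93312824 g, rounded to 4 dp:

28.9331 g


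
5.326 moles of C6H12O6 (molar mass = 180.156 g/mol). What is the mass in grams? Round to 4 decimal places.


mass = n * M
mass = 5.326 * 180.156
mass = 959.510856 g, rounded to 4 dp:

959.5109 g


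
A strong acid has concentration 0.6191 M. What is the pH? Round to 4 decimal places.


A strong acid dissociates completely, so [H+] equals the given concentration.
pH = -log10([H+]) = -log10(0.6191)
pH = 0.2082392, rounded to 4 dp:

0.2082


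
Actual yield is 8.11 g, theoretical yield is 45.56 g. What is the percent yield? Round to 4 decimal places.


% yield = 100 * actual / theoretical
% yield = 100 * 8.11 / 45.56
% yield = 17.80070237 %, rounded to 4 dp:

17.8007 %


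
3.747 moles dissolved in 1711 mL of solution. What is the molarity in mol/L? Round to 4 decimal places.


Convert volume to liters: V_L = V_mL / 1000.
V_L = 1711 / 1000 = 1.711 L
M = n / V_L = 3.747 / 1.711
M = 2.1899474 mol/L, rounded to 4 dp:

2.1899 mol/L


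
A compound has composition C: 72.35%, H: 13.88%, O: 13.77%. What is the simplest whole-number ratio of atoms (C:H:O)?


Assume 100 g of compound, divide each mass% by atomic mass to get moles, then normalize by the smallest to get a raw atom ratio.
Moles per 100 g: C: 72.35/12.011 = 6.0236, H: 13.88/1.008 = 13.7698, O: 13.77/15.999 = 0.8607
Raw ratio (divide by min = 0.8607): C: 6.999, H: 15.999, O: 1.0
Multiply by 1 to clear fractions: C: 6.999 ~= 7, H: 15.999 ~= 16, O: 1.0 ~= 1
Reduce by GCD to get the simplest whole-number ratio:

7:16:1


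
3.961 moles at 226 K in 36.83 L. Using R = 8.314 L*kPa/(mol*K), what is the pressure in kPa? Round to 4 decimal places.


PV = nRT, solve for P = nRT / V.
nRT = 3.961 * 8.314 * 226 = 7442.5764
P = 7442.5764 / 36.83
P = 202.07918545 kPa, rounded to 4 dp:

202.0792 kPa


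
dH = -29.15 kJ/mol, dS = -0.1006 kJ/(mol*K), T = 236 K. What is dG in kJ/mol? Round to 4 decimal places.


Gibbs: dG = dH - T*dS (consistent units, dS already in kJ/(mol*K)).
T*dS = 236 * -0.1006 = -23.7416
dG = -29.15 - (-23.7416)
dG = -5.4084 kJ/mol, rounded to 4 dp:

-5.4084 kJ/mol


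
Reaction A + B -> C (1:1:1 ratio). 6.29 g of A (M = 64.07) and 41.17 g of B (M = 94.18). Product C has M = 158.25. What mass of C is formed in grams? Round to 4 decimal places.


Find moles of each reactant; the smaller value is the limiting reagent in a 1:1:1 reaction, so moles_C equals moles of the limiter.
n_A = mass_A / M_A = 6.29 / 64.07 = 0.098174 mol
n_B = mass_B / M_B = 41.17 / 94.18 = 0.437142 mol
Limiting reagent: A (smaller), n_limiting = 0.098174 mol
mass_C = n_limiting * M_C = 0.098174 * 158.25
mass_C = 15.5360355 g, rounded to 4 dp:

15.5360 g


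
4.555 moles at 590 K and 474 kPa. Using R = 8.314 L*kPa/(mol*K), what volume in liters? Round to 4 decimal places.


PV = nRT, solve for V = nRT / P.
nRT = 4.555 * 8.314 * 590 = 22343.4593
V = 22343.4593 / 474
V = 47.13809979 L, rounded to 4 dp:

47.1381 L


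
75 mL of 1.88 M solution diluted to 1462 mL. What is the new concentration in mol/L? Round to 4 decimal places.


Dilution: M1*V1 = M2*V2, solve for M2.
M2 = M1*V1 / V2
M2 = 1.88 * 75 / 1462
M2 = 141.0 / 1462
M2 = 0.09644323 mol/L, rounded to 4 dp:

0.0964 mol/L


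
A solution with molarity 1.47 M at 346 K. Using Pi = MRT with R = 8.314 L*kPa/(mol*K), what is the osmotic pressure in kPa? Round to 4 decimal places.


Osmotic pressure (van't Hoff): Pi = M*R*T.
RT = 8.314 * 346 = 2876.644
Pi = 1.47 * 2876.644
Pi = 4228.66668 kPa, rounded to 4 dp:

4228.6667 kPa


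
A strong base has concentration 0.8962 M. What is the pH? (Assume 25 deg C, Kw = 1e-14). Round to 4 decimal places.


A strong base dissociates completely, so [OH-] equals the given concentration.
pOH = -log10([OH-]) = -log10(0.8962) = 0.047595
pH = 14 - pOH = 14 - 0.047595
pH = 13.952405, rounded to 4 dp:

13.9524


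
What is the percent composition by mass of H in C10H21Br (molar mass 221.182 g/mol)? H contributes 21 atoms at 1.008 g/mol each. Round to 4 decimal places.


pct = 100 * (n_elem * M_elem) / M_total
mass_contribution = 21 * 1.008 = 21.168 g/mol
pct = 100 * 21.168 / 221.182
pct = 9.57039904 %, rounded to 4 dp:

9.5704 %


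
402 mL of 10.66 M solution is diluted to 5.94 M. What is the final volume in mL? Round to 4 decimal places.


Dilution: M1*V1 = M2*V2, solve for V2.
V2 = M1*V1 / M2
V2 = 10.66 * 402 / 5.94
V2 = 4285.32 / 5.94
V2 = 721.43434343 mL, rounded to 4 dp:

721.4343 mL


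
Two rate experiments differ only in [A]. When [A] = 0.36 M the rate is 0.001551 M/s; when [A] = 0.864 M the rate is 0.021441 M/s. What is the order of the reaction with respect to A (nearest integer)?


Rate is proportional to [A]^n, so rate2/rate1 = ([A]2/[A]1)^n. Take logs to solve for n.
rate2/rate1 = 0.021441 / 0.001551 = 13.824
[A]2/[A]1 = 0.864 / 0.36 = 2.4
n = ln(13.824) / ln(2.4) = 3.0
Nearest integer order:

3


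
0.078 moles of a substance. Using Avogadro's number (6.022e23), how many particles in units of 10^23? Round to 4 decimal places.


N = n * NA, then divide by 1e23 for the requested units.
N / 1e23 = n * 6.022
N / 1e23 = 0.078 * 6.022
N / 1e23 = 0.469716, rounded to 4 dp:

0.4697


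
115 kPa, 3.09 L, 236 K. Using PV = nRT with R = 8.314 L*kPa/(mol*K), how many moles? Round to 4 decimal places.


PV = nRT, solve for n = PV / (RT).
PV = 115 * 3.09 = 355.35
RT = 8.314 * 236 = 1962.104
n = 355.35 / 1962.104
n = 0.18110661 mol, rounded to 4 dp:

0.1811 mol


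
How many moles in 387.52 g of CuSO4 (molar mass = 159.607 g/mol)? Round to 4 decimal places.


n = mass / M
n = 387.52 / 159.607
n = 2.42796369 mol, rounded to 4 dp:

2.4280 mol


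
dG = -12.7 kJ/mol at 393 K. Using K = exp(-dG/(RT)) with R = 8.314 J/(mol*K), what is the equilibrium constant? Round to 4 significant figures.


dG is in kJ/mol; multiply by 1000 to match R in J/(mol*K).
RT = 8.314 * 393 = 3267.402 J/mol
exponent = -dG*1000 / (RT) = -(-12.7*1000) / 3267.402 = 3.88688016
K = exp(3.88688016)
K = 48.75853, rounded to 4 significant figures:

48.76


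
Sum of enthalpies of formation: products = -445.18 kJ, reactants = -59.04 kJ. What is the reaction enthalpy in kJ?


dH_rxn = sum(dH_f products) - sum(dH_f reactants)
dH_rxn = -445.18 - (-59.04)
dH_rxn = -386.14 kJ:

-386.14 kJ


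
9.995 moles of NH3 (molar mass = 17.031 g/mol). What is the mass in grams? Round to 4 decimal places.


mass = n * M
mass = 9.995 * 17.031
mass = 170.224845 g, rounded to 4 dp:

170.2248 g


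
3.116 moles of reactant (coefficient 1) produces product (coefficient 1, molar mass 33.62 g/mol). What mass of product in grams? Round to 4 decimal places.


Use the coefficient ratio to convert reactant moles to product moles, then multiply by the product's molar mass.
moles_P = moles_R * (coeff_P / coeff_R) = 3.116 * (1/1) = 3.116
mass_P = moles_P * M_P = 3.116 * 33.62
mass_P = 104.75992 g, rounded to 4 dp:

104.7599 g


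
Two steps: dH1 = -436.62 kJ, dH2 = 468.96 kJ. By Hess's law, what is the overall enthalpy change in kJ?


Hess's law: enthalpy is a state function, so add the step enthalpies.
dH_total = dH1 + dH2 = -436.62 + (468.96)
dH_total = 32.34 kJ:

32.34 kJ


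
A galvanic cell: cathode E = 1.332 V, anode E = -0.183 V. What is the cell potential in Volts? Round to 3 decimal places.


Standard cell potential: E_cell = E_cathode - E_anode.
E_cell = 1.332 - (-0.183)
E_cell = 1.515 V, rounded to 3 dp:

1.515 V


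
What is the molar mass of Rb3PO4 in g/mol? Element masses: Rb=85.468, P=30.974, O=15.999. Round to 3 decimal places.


M = sum(count * atomic_mass) over atoms.
M = 3*85.468 + 1*30.974 + 4*15.999
M = 256.404 + 30.974 + 63.996
M = 351.374 g/mol, rounded to 3 dp:

351.374 g/mol


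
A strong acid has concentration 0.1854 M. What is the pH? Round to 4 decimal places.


A strong acid dissociates completely, so [H+] equals the given concentration.
pH = -log10([H+]) = -log10(0.1854)
pH = 0.73189027, rounded to 4 dp:

0.7319


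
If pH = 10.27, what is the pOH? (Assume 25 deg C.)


At 25 deg C, pH + pOH = 14.
pOH = 14 - pH = 14 - 10.27
pOH = 3.73:

3.73


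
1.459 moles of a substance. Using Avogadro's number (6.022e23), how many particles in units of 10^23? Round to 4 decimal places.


N = n * NA, then divide by 1e23 for the requested units.
N / 1e23 = n * 6.022
N / 1e23 = 1.459 * 6.022
N / 1e23 = 8.786098, rounded to 4 dp:

8.7861


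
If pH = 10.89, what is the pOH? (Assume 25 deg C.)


At 25 deg C, pH + pOH = 14.
pOH = 14 - pH = 14 - 10.89
pOH = 3.11:

3.11


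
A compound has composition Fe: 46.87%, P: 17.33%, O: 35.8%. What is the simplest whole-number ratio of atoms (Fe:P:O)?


Assume 100 g of compound, divide each mass% by atomic mass to get moles, then normalize by the smallest to get a raw atom ratio.
Moles per 100 g: Fe: 46.87/55.845 = 0.8393, P: 17.33/30.974 = 0.5595, O: 35.8/15.999 = 2.2376
Raw ratio (divide by min = 0.5595): Fe: 1.5, P: 1.0, O: 3.999
Multiply by 2 to clear fractions: Fe: 3.0 ~= 3, P: 2.0 ~= 2, O: 7.999 ~= 8
Reduce by GCD to get the simplest whole-number ratio:

3:2:8


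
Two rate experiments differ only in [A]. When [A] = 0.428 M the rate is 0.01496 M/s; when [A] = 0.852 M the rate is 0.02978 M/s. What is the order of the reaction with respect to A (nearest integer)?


Rate is proportional to [A]^n, so rate2/rate1 = ([A]2/[A]1)^n. Take logs to solve for n.
rate2/rate1 = 0.02978 / 0.01496 = 1.9906
[A]2/[A]1 = 0.852 / 0.428 = 1.9907
n = ln(1.9906) / ln(1.9907) = 1.0
Nearest integer order:

1


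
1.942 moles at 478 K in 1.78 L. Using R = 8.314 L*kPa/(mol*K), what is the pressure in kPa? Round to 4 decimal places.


PV = nRT, solve for P = nRT / V.
nRT = 1.942 * 8.314 * 478 = 7717.6867
P = 7717.6867 / 1.78
P = 4335.77904494 kPa, rounded to 4 dp:

4335.7790 kPa


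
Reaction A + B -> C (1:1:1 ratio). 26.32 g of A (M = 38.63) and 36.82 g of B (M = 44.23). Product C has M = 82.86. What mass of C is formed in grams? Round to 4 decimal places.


Find moles of each reactant; the smaller value is the limiting reagent in a 1:1:1 reaction, so moles_C equals moles of the limiter.
n_A = mass_A / M_A = 26.32 / 38.63 = 0.681336 mol
n_B = mass_B / M_B = 36.82 / 44.23 = 0.832467 mol
Limiting reagent: A (smaller), n_limiting = 0.681336 mol
mass_C = n_limiting * M_C = 0.681336 * 82.86
mass_C = 56.45550096 g, rounded to 4 dp:

56.4555 g


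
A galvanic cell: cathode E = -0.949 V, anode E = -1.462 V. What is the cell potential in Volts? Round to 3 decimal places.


Standard cell potential: E_cell = E_cathode - E_anode.
E_cell = -0.949 - (-1.462)
E_cell = 0.513 V, rounded to 3 dp:

0.513 V


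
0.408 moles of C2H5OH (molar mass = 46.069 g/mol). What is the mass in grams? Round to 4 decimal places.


mass = n * M
mass = 0.408 * 46.069
mass = 18.796152 g, rounded to 4 dp:

18.7962 g


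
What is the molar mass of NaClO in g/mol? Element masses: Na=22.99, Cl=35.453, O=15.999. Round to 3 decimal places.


M = sum(count * atomic_mass) over atoms.
M = 1*22.99 + 1*35.453 + 1*15.999
M = 22.99 + 35.453 + 15.999
M = 74.442 g/mol, rounded to 3 dp:

74.442 g/mol


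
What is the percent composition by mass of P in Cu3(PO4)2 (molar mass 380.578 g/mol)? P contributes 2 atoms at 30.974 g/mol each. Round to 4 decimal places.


pct = 100 * (n_elem * M_elem) / M_total
mass_contribution = 2 * 30.974 = 61.948 g/mol
pct = 100 * 61.948 / 380.578
pct = 16.27734656 %, rounded to 4 dp:

16.2773 %


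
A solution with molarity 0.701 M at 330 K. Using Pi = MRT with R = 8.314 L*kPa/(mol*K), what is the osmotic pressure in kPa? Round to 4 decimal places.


Osmotic pressure (van't Hoff): Pi = M*R*T.
RT = 8.314 * 330 = 2743.62
Pi = 0.701 * 2743.62
Pi = 1923.27762 kPa, rounded to 4 dp:

1923.2776 kPa


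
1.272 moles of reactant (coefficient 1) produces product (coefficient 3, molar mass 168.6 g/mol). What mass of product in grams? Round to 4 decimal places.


Use the coefficient ratio to convert reactant moles to product moles, then multiply by the product's molar mass.
moles_P = moles_R * (coeff_P / coeff_R) = 1.272 * (3/1) = 3.816
mass_P = moles_P * M_P = 3.816 * 168.6
mass_P = 643.3776 g, rounded to 4 dp:

643.3776 g


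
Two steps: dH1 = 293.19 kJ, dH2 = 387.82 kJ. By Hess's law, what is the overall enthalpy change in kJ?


Hess's law: enthalpy is a state function, so add the step enthalpies.
dH_total = dH1 + dH2 = 293.19 + (387.82)
dH_total = 681.01 kJ:

681.01 kJ


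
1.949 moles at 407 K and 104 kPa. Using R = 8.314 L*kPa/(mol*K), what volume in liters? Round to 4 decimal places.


PV = nRT, solve for V = nRT / P.
nRT = 1.949 * 8.314 * 407 = 6595.0223
V = 6595.0223 / 104
V = 63.41367596 L, rounded to 4 dp:

63.4137 L


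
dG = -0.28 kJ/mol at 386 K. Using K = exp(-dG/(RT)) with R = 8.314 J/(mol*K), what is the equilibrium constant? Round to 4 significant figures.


dG is in kJ/mol; multiply by 1000 to match R in J/(mol*K).
RT = 8.314 * 386 = 3209.204 J/mol
exponent = -dG*1000 / (RT) = -(-0.28*1000) / 3209.204 = 0.08724905
K = exp(0.08724905)
K = 1.0911684, rounded to 4 significant figures:

1.091


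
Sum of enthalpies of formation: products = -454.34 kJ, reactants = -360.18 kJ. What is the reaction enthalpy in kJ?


dH_rxn = sum(dH_f products) - sum(dH_f reactants)
dH_rxn = -454.34 - (-360.18)
dH_rxn = -94.16 kJ:

-94.16 kJ


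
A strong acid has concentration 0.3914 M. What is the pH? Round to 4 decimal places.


A strong acid dissociates completely, so [H+] equals the given concentration.
pH = -log10([H+]) = -log10(0.3914)
pH = 0.40737918, rounded to 4 dp:

0.4074


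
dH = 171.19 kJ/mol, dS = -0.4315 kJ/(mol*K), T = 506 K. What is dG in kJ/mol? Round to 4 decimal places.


Gibbs: dG = dH - T*dS (consistent units, dS already in kJ/(mol*K)).
T*dS = 506 * -0.4315 = -218.339
dG = 171.19 - (-218.339)
dG = 389.529 kJ/mol, rounded to 4 dp:

389.5290 kJ/mol


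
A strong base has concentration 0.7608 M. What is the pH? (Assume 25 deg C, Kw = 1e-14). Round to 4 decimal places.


A strong base dissociates completely, so [OH-] equals the given concentration.
pOH = -log10([OH-]) = -log10(0.7608) = 0.118729
pH = 14 - pOH = 14 - 0.118729
pH = 13.881271, rounded to 4 dp:

13.8813


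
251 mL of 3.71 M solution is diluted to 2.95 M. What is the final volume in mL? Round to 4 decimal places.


Dilution: M1*V1 = M2*V2, solve for V2.
V2 = M1*V1 / M2
V2 = 3.71 * 251 / 2.95
V2 = 931.21 / 2.95
V2 = 315.66440678 mL, rounded to 4 dp:

315.6644 mL


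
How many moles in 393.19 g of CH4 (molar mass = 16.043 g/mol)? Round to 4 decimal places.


n = mass / M
n = 393.19 / 16.043
n = 24.50850838 mol, rounded to 4 dp:

24.5085 mol


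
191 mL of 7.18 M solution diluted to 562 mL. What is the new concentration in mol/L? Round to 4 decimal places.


Dilution: M1*V1 = M2*V2, solve for M2.
M2 = M1*V1 / V2
M2 = 7.18 * 191 / 562
M2 = 1371.38 / 562
M2 = 2.44017794 mol/L, rounded to 4 dp:

2.4402 mol/L


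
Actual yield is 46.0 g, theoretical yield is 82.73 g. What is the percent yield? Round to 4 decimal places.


% yield = 100 * actual / theoretical
% yield = 100 * 46.0 / 82.73
% yield = 55.60256255 %, rounded to 4 dp:

55.6026 %


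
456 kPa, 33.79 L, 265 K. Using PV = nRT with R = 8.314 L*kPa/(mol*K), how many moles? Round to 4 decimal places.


PV = nRT, solve for n = PV / (RT).
PV = 456 * 33.79 = 15408.24
RT = 8.314 * 265 = 2203.21
n = 15408.24 / 2203.21
n = 6.99354124 mol, rounded to 4 dp:

6.9935 mol


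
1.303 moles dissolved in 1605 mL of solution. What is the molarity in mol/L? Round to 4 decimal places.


Convert volume to liters: V_L = V_mL / 1000.
V_L = 1605 / 1000 = 1.605 L
M = n / V_L = 1.303 / 1.605
M = 0.81183801 mol/L, rounded to 4 dp:

0.8118 mol/L


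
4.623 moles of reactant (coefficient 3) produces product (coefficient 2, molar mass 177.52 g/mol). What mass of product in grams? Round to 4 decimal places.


Use the coefficient ratio to convert reactant moles to product moles, then multiply by the product's molar mass.
moles_P = moles_R * (coeff_P / coeff_R) = 4.623 * (2/3) = 3.082
mass_P = moles_P * M_P = 3.082 * 177.52
mass_P = 547.11664 g, rounded to 4 dp:

547.1166 g


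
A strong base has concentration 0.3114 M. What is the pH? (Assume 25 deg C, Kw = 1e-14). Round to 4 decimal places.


A strong base dissociates completely, so [OH-] equals the given concentration.
pOH = -log10([OH-]) = -log10(0.3114) = 0.506681
pH = 14 - pOH = 14 - 0.506681
pH = 13.493319, rounded to 4 dp:

13.4933


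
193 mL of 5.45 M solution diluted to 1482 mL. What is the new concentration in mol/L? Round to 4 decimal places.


Dilution: M1*V1 = M2*V2, solve for M2.
M2 = M1*V1 / V2
M2 = 5.45 * 193 / 1482
M2 = 1051.85 / 1482
M2 = 0.70975034 mol/L, rounded to 4 dp:

0.7098 mol/L


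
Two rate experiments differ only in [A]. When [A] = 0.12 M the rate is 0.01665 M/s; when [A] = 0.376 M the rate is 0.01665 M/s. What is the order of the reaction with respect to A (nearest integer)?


Rate is proportional to [A]^n, so rate2/rate1 = ([A]2/[A]1)^n. Take logs to solve for n.
rate2/rate1 = 0.01665 / 0.01665 = 1.0
[A]2/[A]1 = 0.376 / 0.12 = 3.1333
n = ln(1.0) / ln(3.1333) = 0.0
Nearest integer order:

0


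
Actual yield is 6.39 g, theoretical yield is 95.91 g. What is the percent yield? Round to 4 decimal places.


% yield = 100 * actual / theoretical
% yield = 100 * 6.39 / 95.91
% yield = 6.66249609 %, rounded to 4 dp:

6.6625 %


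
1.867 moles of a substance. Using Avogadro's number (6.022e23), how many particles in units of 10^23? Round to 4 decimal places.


N = n * NA, then divide by 1e23 for the requested units.
N / 1e23 = n * 6.022
N / 1e23 = 1.867 * 6.022
N / 1e23 = 11.243074, rounded to 4 dp:

11.2431


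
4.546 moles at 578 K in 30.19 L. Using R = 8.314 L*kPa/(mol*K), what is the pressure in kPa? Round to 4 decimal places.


PV = nRT, solve for P = nRT / V.
nRT = 4.546 * 8.314 * 578 = 21845.7666
P = 21845.7666 / 30.19
P = 723.60936072 kPa, rounded to 4 dp:

723.6094 kPa


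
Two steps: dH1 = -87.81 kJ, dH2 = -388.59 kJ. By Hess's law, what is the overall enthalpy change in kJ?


Hess's law: enthalpy is a state function, so add the step enthalpies.
dH_total = dH1 + dH2 = -87.81 + (-388.59)
dH_total = -476.4 kJ:

-476.40 kJ


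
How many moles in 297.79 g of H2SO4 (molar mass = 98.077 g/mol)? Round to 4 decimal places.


n = mass / M
n = 297.79 / 98.077
n = 3.03628781 mol, rounded to 4 dp:

3.0363 mol


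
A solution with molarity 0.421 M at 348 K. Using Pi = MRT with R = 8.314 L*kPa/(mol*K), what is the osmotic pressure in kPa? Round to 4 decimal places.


Osmotic pressure (van't Hoff): Pi = M*R*T.
RT = 8.314 * 348 = 2893.272
Pi = 0.421 * 2893.272
Pi = 1218.067512 kPa, rounded to 4 dp:

1218.0675 kPa


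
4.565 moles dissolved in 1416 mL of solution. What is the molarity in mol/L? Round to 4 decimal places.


Convert volume to liters: V_L = V_mL / 1000.
V_L = 1416 / 1000 = 1.416 L
M = n / V_L = 4.565 / 1.416
M = 3.22387006 mol/L, rounded to 4 dp:

3.2239 mol/L


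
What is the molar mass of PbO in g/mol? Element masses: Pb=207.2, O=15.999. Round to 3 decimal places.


M = sum(count * atomic_mass) over atoms.
M = 1*207.2 + 1*15.999
M = 207.2 + 15.999
M = 223.199 g/mol, rounded to 3 dp:

223.199 g/mol


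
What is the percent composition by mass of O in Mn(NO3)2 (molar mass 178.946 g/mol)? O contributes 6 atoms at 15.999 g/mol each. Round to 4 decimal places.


pct = 100 * (n_elem * M_elem) / M_total
mass_contribution = 6 * 15.999 = 95.994 g/mol
pct = 100 * 95.994 / 178.946
pct = 53.6441161 %, rounded to 4 dp:

53.6441 %


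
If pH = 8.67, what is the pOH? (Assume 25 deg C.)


At 25 deg C, pH + pOH = 14.
pOH = 14 - pH = 14 - 8.67
pOH = 5.33:

5.33


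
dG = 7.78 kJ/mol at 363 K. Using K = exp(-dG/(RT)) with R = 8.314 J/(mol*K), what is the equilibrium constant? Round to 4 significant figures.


dG is in kJ/mol; multiply by 1000 to match R in J/(mol*K).
RT = 8.314 * 363 = 3017.982 J/mol
exponent = -dG*1000 / (RT) = -(7.78*1000) / 3017.982 = -2.57788151
K = exp(-2.57788151)
K = 0.075934701, rounded to 4 significant figures:

0.07593


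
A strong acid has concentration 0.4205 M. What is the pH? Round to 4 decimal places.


A strong acid dissociates completely, so [H+] equals the given concentration.
pH = -log10([H+]) = -log10(0.4205)
pH = 0.376234, rounded to 4 dp:

0.3762


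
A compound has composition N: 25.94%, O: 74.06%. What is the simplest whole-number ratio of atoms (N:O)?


Assume 100 g of compound, divide each mass% by atomic mass to get moles, then normalize by the smallest to get a raw atom ratio.
Moles per 100 g: N: 25.94/14.007 = 1.8519, O: 74.06/15.999 = 4.629
Raw ratio (divide by min = 1.8519): N: 1.0, O: 2.5
Multiply by 2 to clear fractions: N: 2.0 ~= 2, O: 4.999 ~= 5
Reduce by GCD to get the simplest whole-number ratio:

2:5


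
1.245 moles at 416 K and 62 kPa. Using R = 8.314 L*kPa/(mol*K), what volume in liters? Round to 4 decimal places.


PV = nRT, solve for V = nRT / P.
nRT = 1.245 * 8.314 * 416 = 4305.9869
V = 4305.9869 / 62
V = 69.45140161 L, rounded to 4 dp:

69.4514 L


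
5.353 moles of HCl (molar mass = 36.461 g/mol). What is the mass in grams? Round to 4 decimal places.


mass = n * M
mass = 5.353 * 36.461
mass = 195.175733 g, rounded to 4 dp:

195.1757 g


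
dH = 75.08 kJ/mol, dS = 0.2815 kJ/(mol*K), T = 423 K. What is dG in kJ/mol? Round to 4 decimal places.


Gibbs: dG = dH - T*dS (consistent units, dS already in kJ/(mol*K)).
T*dS = 423 * 0.2815 = 119.0745
dG = 75.08 - (119.0745)
dG = -43.9945 kJ/mol, rounded to 4 dp:

-43.9945 kJ/mol


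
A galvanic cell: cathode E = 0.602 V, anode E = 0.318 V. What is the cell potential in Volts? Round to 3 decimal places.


Standard cell potential: E_cell = E_cathode - E_anode.
E_cell = 0.602 - (0.318)
E_cell = 0.284 V, rounded to 3 dp:

0.284 V


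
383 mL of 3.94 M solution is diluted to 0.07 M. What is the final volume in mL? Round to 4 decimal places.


Dilution: M1*V1 = M2*V2, solve for V2.
V2 = M1*V1 / M2
V2 = 3.94 * 383 / 0.07
V2 = 1509.02 / 0.07
V2 = 21557.42857143 mL, rounded to 4 dp:

21557.4286 mL


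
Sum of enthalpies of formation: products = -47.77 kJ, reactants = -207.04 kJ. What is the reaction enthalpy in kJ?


dH_rxn = sum(dH_f products) - sum(dH_f reactants)
dH_rxn = -47.77 - (-207.04)
dH_rxn = 159.27 kJ:

159.27 kJ


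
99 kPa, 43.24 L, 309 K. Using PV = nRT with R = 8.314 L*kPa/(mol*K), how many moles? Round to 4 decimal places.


PV = nRT, solve for n = PV / (RT).
PV = 99 * 43.24 = 4280.76
RT = 8.314 * 309 = 2569.026
n = 4280.76 / 2569.026
n = 1.66629688 mol, rounded to 4 dp:

1.6663 mol


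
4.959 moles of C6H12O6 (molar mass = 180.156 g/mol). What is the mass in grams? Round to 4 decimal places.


mass = n * M
mass = 4.959 * 180.156
mass = 893.393604 g, rounded to 4 dp:

893.3936 g


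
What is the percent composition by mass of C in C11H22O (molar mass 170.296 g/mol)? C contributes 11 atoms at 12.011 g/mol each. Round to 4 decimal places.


pct = 100 * (n_elem * M_elem) / M_total
mass_contribution = 11 * 12.011 = 132.121 g/mol
pct = 100 * 132.121 / 170.296
pct = 77.58314934 %, rounded to 4 dp:

77.5831 %


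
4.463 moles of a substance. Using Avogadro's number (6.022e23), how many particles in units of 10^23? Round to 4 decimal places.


N = n * NA, then divide by 1e23 for the requested units.
N / 1e23 = n * 6.022
N / 1e23 = 4.463 * 6.022
N / 1e23 = 26.876186, rounded to 4 dp:

26.8762


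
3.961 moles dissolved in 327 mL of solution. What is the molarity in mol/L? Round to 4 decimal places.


Convert volume to liters: V_L = V_mL / 1000.
V_L = 327 / 1000 = 0.327 L
M = n / V_L = 3.961 / 0.327
M = 12.11314985 mol/L, rounded to 4 dp:

12.1131 mol/L


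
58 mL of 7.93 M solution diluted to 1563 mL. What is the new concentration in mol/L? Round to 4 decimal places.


Dilution: M1*V1 = M2*V2, solve for M2.
M2 = M1*V1 / V2
M2 = 7.93 * 58 / 1563
M2 = 459.94 / 1563
M2 = 0.29426743 mol/L, rounded to 4 dp:

0.2943 mol/L


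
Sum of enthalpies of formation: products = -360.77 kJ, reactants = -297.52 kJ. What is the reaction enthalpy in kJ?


dH_rxn = sum(dH_f products) - sum(dH_f reactants)
dH_rxn = -360.77 - (-297.52)
dH_rxn = -63.25 kJ:

-63.25 kJ


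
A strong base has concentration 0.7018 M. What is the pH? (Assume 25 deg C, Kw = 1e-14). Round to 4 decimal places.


A strong base dissociates completely, so [OH-] equals the given concentration.
pOH = -log10([OH-]) = -log10(0.7018) = 0.153787
pH = 14 - pOH = 14 - 0.153787
pH = 13.846213, rounded to 4 dp:

13.8462


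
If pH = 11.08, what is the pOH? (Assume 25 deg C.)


At 25 deg C, pH + pOH = 14.
pOH = 14 - pH = 14 - 11.08
pOH = 2.92:

2.92


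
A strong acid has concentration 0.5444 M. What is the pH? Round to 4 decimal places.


A strong acid dissociates completely, so [H+] equals the given concentration.
pH = -log10([H+]) = -log10(0.5444)
pH = 0.26408188, rounded to 4 dp:

0.2641


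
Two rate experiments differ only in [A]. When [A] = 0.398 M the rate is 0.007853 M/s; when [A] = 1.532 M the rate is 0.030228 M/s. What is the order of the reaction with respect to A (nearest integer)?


Rate is proportional to [A]^n, so rate2/rate1 = ([A]2/[A]1)^n. Take logs to solve for n.
rate2/rate1 = 0.030228 / 0.007853 = 3.8492
[A]2/[A]1 = 1.532 / 0.398 = 3.8492
n = ln(3.8492) / ln(3.8492) = 1.0
Nearest integer order:

1


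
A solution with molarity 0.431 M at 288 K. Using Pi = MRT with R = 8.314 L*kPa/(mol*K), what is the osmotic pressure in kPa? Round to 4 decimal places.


Osmotic pressure (van't Hoff): Pi = M*R*T.
RT = 8.314 * 288 = 2394.432
Pi = 0.431 * 2394.432
Pi = 1032.000192 kPa, rounded to 4 dp:

1032.0002 kPa


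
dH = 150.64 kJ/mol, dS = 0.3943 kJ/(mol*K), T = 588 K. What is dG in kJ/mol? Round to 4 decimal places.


Gibbs: dG = dH - T*dS (consistent units, dS already in kJ/(mol*K)).
T*dS = 588 * 0.3943 = 231.8484
dG = 150.64 - (231.8484)
dG = -81.2084 kJ/mol, rounded to 4 dp:

-81.2084 kJ/mol


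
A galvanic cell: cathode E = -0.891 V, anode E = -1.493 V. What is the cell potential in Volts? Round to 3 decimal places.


Standard cell potential: E_cell = E_cathode - E_anode.
E_cell = -0.891 - (-1.493)
E_cell = 0.602 V, rounded to 3 dp:

0.602 V


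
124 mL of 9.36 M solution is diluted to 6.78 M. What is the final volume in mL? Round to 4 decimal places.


Dilution: M1*V1 = M2*V2, solve for V2.
V2 = M1*V1 / M2
V2 = 9.36 * 124 / 6.78
V2 = 1160.64 / 6.78
V2 = 171.18584071 mL, rounded to 4 dp:

171.1858 mL


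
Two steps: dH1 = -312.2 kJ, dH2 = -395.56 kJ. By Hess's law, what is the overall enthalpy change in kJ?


Hess's law: enthalpy is a state function, so add the step enthalpies.
dH_total = dH1 + dH2 = -312.2 + (-395.56)
dH_total = -707.76 kJ:

-707.76 kJ


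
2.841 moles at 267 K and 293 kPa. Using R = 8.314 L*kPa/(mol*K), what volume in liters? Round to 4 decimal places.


PV = nRT, solve for V = nRT / P.
nRT = 2.841 * 8.314 * 267 = 6306.5598
V = 6306.5598 / 293
V = 21.52409488 L, rounded to 4 dp:

21.5241 L


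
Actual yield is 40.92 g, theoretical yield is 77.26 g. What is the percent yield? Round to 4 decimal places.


% yield = 100 * actual / theoretical
% yield = 100 * 40.92 / 77.26
% yield = 52.9640176 %, rounded to 4 dp:

52.9640 %


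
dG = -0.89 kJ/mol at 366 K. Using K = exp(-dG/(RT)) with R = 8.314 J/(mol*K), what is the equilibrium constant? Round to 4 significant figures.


dG is in kJ/mol; multiply by 1000 to match R in J/(mol*K).
RT = 8.314 * 366 = 3042.924 J/mol
exponent = -dG*1000 / (RT) = -(-0.89*1000) / 3042.924 = 0.29248184
K = exp(0.29248184)
K = 1.3397484, rounded to 4 significant figures:

1.340


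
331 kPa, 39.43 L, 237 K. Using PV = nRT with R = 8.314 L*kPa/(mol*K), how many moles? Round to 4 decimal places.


PV = nRT, solve for n = PV / (RT).
PV = 331 * 39.43 = 13051.33
RT = 8.314 * 237 = 1970.418
n = 13051.33 / 1970.418
n = 6.62363519 mol, rounded to 4 dp:

6.6236 mol


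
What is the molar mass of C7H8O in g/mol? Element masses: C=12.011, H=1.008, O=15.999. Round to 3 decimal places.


M = sum(count * atomic_mass) over atoms.
M = 7*12.011 + 8*1.008 + 1*15.999
M = 84.077 + 8.064 + 15.999
M = 108.14 g/mol, rounded to 3 dp:

108.140 g/mol


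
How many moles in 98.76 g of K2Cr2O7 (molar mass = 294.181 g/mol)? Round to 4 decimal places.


n = mass / M
n = 98.76 / 294.181
n = 0.33571169 mol, rounded to 4 dp:

0.3357 mol


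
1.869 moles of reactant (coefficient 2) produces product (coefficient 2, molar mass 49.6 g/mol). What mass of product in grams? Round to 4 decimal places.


Use the coefficient ratio to convert reactant moles to product moles, then multiply by the product's molar mass.
moles_P = moles_R * (coeff_P / coeff_R) = 1.869 * (2/2) = 1.869
mass_P = moles_P * M_P = 1.869 * 49.6
mass_P = 92.7024 g, rounded to 4 dp:

92.7024 g


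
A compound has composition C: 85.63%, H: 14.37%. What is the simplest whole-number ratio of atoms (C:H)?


Assume 100 g of compound, divide each mass% by atomic mass to get moles, then normalize by the smallest to get a raw atom ratio.
Moles per 100 g: C: 85.63/12.011 = 7.1293, H: 14.37/1.008 = 14.256
Raw ratio (divide by min = 7.1293): C: 1.0, H: 2.0
Multiply by 1 to clear fractions: C: 1.0 ~= 1, H: 2.0 ~= 2
Reduce by GCD to get the simplest whole-number ratio:

1:2


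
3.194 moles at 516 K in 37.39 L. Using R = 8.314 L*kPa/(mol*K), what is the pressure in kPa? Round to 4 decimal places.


PV = nRT, solve for P = nRT / V.
nRT = 3.194 * 8.314 * 516 = 13702.3367
P = 13702.3367 / 37.39
P = 366.47062584 kPa, rounded to 4 dp:

366.4706 kPa


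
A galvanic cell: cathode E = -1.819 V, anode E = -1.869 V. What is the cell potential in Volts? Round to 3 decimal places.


Standard cell potential: E_cell = E_cathode - E_anode.
E_cell = -1.819 - (-1.869)
E_cell = 0.05 V, rounded to 3 dp:

0.050 V


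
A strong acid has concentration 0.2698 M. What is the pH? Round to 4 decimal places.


A strong acid dissociates completely, so [H+] equals the given concentration.
pH = -log10([H+]) = -log10(0.2698)
pH = 0.56895805, rounded to 4 dp:

0.5690


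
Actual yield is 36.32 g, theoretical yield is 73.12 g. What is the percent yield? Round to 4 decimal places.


% yield = 100 * actual / theoretical
% yield = 100 * 36.32 / 73.12
% yield = 49.67177243 %, rounded to 4 dp:

49.6718 %


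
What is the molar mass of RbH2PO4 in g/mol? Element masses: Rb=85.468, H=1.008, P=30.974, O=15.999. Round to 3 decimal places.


M = sum(count * atomic_mass) over atoms.
M = 1*85.468 + 2*1.008 + 1*30.974 + 4*15.999
M = 85.468 + 2.016 + 30.974 + 63.996
M = 182.454 g/mol, rounded to 3 dp:

182.454 g/mol


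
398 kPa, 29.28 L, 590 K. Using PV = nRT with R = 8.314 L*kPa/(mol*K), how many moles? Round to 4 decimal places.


PV = nRT, solve for n = PV / (RT).
PV = 398 * 29.28 = 11653.44
RT = 8.314 * 590 = 4905.26
n = 11653.44 / 4905.26
n = 2.37570282 mol, rounded to 4 dp:

2.3757 mol


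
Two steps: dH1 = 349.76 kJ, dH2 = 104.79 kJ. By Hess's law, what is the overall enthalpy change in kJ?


Hess's law: enthalpy is a state function, so add the step enthalpies.
dH_total = dH1 + dH2 = 349.76 + (104.79)
dH_total = 454.55 kJ:

454.55 kJ


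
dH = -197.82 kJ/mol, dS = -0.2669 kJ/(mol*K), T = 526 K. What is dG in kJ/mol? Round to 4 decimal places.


Gibbs: dG = dH - T*dS (consistent units, dS already in kJ/(mol*K)).
T*dS = 526 * -0.2669 = -140.3894
dG = -197.82 - (-140.3894)
dG = -57.4306 kJ/mol, rounded to 4 dp:

-57.4306 kJ/mol


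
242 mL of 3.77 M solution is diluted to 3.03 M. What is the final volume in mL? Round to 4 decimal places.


Dilution: M1*V1 = M2*V2, solve for V2.
V2 = M1*V1 / M2
V2 = 3.77 * 242 / 3.03
V2 = 912.34 / 3.03
V2 = 301.10231023 mL, rounded to 4 dp:

301.1023 mL


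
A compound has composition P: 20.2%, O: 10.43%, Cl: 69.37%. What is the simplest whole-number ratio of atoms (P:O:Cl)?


Assume 100 g of compound, divide each mass% by atomic mass to get moles, then normalize by the smallest to get a raw atom ratio.
Moles per 100 g: P: 20.2/30.974 = 0.6522, O: 10.43/15.999 = 0.6519, Cl: 69.37/35.453 = 1.9567
Raw ratio (divide by min = 0.6519): P: 1.0, O: 1.0, Cl: 3.001
Multiply by 1 to clear fractions: P: 1.0 ~= 1, O: 1.0 ~= 1, Cl: 3.001 ~= 3
Reduce by GCD to get the simplest whole-number ratio:

1:1:3


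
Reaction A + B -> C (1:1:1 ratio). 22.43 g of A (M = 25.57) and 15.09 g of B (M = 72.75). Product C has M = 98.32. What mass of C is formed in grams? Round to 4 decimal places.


Find moles of each reactant; the smaller value is the limiting reagent in a 1:1:1 reaction, so moles_C equals moles of the limiter.
n_A = mass_A / M_A = 22.43 / 25.57 = 0.8772 mol
n_B = mass_B / M_B = 15.09 / 72.75 = 0.207423 mol
Limiting reagent: B (smaller), n_limiting = 0.207423 mol
mass_C = n_limiting * M_C = 0.207423 * 98.32
mass_C = 20.39382936 g, rounded to 4 dp:

20.3938 g
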